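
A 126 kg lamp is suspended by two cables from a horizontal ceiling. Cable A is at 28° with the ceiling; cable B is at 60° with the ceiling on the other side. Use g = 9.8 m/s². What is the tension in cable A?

T_A ≈ 618 N

Weight W = 126 × 9.8 = 1235 N acts straight down.
Horizontal: T_A cos 28° = T_B cos 60°  →  T_B = 1.766 T_A.
Vertical: T_A sin 28° + T_B sin 60° = 1235.
Substituting the horizontal relation into the vertical equation gives 1.999 T_A = 1235, so T_A = 617.8 N.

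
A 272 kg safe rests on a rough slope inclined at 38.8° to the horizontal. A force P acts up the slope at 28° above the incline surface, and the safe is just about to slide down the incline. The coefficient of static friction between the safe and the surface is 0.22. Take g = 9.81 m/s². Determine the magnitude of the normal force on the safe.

N ≈ 1350 N

On the verge of sliding down the incline, friction equals μN and acts up the slope.
Perpendicular: N + P sin 28° = W cos 38.8° = 2080 N.
Along incline: P cos 28° + μN = W sin 38.8° with W sin 38.8° = 1672 N.
Solving the pair for P and N: P = 1558 N, N = 1348 N (and f = μN = 296.6 N).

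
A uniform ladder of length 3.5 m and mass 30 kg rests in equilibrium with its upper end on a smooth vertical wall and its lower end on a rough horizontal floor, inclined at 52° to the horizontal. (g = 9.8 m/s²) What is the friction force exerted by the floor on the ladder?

f ≈ 115 N

Torques about the foot: N_wall · 3.5 sin 52° = 30×9.8×1.75 cos 52° → N_wall = 114.85 N.
ΣF_x = 0: f_floor = N_wall = 114.85 N.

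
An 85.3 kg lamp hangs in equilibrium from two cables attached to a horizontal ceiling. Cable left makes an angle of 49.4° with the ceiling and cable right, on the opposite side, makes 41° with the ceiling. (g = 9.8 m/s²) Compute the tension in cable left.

T_left ≈ 631 N

Weight W = 85.3 × 9.8 = 835.9 N acts straight down.
Horizontal: T_left cos 49.4° = T_right cos 41°  →  T_right = 0.8623 T_left.
Vertical: T_left sin 49.4° + T_right sin 41° = 835.9.
Substituting the horizontal relation into the vertical equation gives 1.325 T_left = 835.9, so T_left = 630.9 N.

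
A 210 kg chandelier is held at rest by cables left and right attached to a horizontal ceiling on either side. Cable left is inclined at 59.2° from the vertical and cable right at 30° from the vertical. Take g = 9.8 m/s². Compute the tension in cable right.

T_right ≈ 1770 N

Angles from the horizontal: cable left is 90° − 59.2° = 30.8°, cable right is 90° − 30° = 60°.
Weight W = 210 × 9.8 = 2058 N acts straight down.
Horizontal: T_left cos 30.8° = T_right cos 60°  →  T_left = 0.5821 T_right.
Vertical: T_left sin 30.8° + T_right sin 60° = 2058.
Substituting the horizontal relation into the vertical equation gives 1.164 T_right = 2058, so T_right = 1768 N.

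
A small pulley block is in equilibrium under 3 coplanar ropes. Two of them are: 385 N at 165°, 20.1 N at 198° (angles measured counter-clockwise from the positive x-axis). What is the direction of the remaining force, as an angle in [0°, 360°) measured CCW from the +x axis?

Sum the known components: ΣF_x = -391 N, ΣF_y = 93.43 N.
For equilibrium the remaining force must supply (−ΣF_x, −ΣF_y) = (391, -93.43) N.
Magnitude = √((391)² + (-93.43)²) = 402 N; direction = atan2(-93.43, 391) = 346.6°.

θ ≈ 347°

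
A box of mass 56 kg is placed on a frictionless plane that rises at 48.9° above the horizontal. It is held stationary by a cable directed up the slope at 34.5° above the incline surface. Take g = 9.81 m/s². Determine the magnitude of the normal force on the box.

Take axes along and perpendicular to the incline. Weight components: W sin 48.9° = 414 N down-slope, W cos 48.9° = 361.1 N into the surface.
Along incline: T cos 34.5° = W sin 48.9° → T = 502.3 N.
Perpendicular: N = W cos 48.9° − T sin 34.5° = 76.62 N.

N ≈ 76.6 N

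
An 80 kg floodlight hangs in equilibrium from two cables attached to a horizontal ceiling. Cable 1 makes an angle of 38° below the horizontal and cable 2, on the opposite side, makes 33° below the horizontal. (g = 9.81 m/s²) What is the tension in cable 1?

T_1 ≈ 696 N

Weight W = 80 × 9.81 = 784.8 N acts straight down.
Horizontal: T_1 cos 38° = T_2 cos 33°  →  T_2 = 0.9396 T_1.
Vertical: T_1 sin 38° + T_2 sin 33° = 784.8.
Substituting the horizontal relation into the vertical equation gives 1.127 T_1 = 784.8, so T_1 = 696.1 N.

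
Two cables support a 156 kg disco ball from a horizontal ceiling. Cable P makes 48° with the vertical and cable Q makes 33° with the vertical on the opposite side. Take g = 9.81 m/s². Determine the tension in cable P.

T_P ≈ 844 N

Angles from the horizontal: cable P is 90° − 48° = 42°, cable Q is 90° − 33° = 57°.
Weight W = 156 × 9.81 = 1530 N acts straight down.
Horizontal: T_P cos 42° = T_Q cos 57°  →  T_Q = 1.364 T_P.
Vertical: T_P sin 42° + T_Q sin 57° = 1530.
Substituting the horizontal relation into the vertical equation gives 1.813 T_P = 1530, so T_P = 843.9 N.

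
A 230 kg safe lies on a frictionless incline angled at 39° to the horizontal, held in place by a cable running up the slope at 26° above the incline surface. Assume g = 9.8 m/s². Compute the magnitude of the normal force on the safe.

Take axes along and perpendicular to the incline. Weight components: W sin 39° = 1418 N down-slope, W cos 39° = 1752 N into the surface.
Along incline: T cos 26° = W sin 39° → T = 1578 N.
Perpendicular: N = W cos 39° − T sin 26° = 1060 N.

N ≈ 1060 N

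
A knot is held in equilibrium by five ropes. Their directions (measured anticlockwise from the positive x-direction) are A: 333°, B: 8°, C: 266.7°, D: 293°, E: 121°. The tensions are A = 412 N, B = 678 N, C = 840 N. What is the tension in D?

T_D ≈ 2650 N

Resolve: ΣF_x = 412 cos 333° + 678 cos 8° + 840 cos 266.7° + T_D cos 293° + T_E cos 121° = 0.
        ΣF_y = 412 sin 333° + 678 sin 8° + 840 sin 266.7° + T_D sin 293° + T_E sin 121° = 0.
The known terms sum to (990.1, -931.3) N, so 0.3907 T_D − 0.5150 T_E = -990.1 and -0.9205 T_D + 0.8572 T_E = 931.3.
Solving simultaneously: T_D = 2652 N, T_E = 3934 N.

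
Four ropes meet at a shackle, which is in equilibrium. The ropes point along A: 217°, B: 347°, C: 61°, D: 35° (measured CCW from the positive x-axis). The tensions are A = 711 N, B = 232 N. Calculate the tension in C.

Resolve: ΣF_x = 711 cos 217° + 232 cos 347° + T_C cos 61° + T_D cos 35° = 0.
        ΣF_y = 711 sin 217° + 232 sin 347° + T_C sin 61° + T_D sin 35° = 0.
The known terms sum to (-341.8, -480.1) N, so 0.4848 T_C + 0.8192 T_D = 341.8 and 0.8746 T_C + 0.5736 T_D = 480.1.
Solving simultaneously: T_C = 449.9 N, T_D = 151 N.

T_C ≈ 450 N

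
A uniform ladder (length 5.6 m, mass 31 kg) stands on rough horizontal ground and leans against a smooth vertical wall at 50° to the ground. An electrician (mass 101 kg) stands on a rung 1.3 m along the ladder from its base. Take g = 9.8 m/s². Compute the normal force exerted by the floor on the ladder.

N_floor ≈ 1290 N

ΣF_y = 0: N_floor = 31×9.8 + 101×9.8 = 1293.6 N.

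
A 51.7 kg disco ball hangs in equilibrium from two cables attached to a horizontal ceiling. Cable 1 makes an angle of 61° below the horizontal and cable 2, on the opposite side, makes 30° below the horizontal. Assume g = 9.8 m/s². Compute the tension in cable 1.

Weight W = 51.7 × 9.8 = 506.7 N acts straight down.
Horizontal: T_1 cos 61° = T_2 cos 30°  →  T_2 = 0.5598 T_1.
Vertical: T_1 sin 61° + T_2 sin 30° = 506.7.
Substituting the horizontal relation into the vertical equation gives 1.155 T_1 = 506.7, so T_1 = 438.8 N.

T_1 ≈ 439 N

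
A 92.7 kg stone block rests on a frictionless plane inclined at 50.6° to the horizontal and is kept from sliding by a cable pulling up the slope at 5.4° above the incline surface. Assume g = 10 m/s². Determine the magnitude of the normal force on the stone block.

N ≈ 521 N

Take axes along and perpendicular to the incline. Weight components: W sin 50.6° = 716.3 N down-slope, W cos 50.6° = 588.4 N into the surface.
Along incline: T cos 5.4° = W sin 50.6° → T = 719.5 N.
Perpendicular: N = W cos 50.6° − T sin 5.4° = 520.7 N.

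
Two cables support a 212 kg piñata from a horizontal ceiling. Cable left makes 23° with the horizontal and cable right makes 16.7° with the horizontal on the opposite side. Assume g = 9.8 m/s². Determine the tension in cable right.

T_right ≈ 2990 N

Weight W = 212 × 9.8 = 2078 N acts straight down.
Horizontal: T_left cos 23° = T_right cos 16.7°  →  T_left = 1.041 T_right.
Vertical: T_left sin 23° + T_right sin 16.7° = 2078.
Substituting the horizontal relation into the vertical equation gives 0.6939 T_right = 2078, so T_right = 2994 N.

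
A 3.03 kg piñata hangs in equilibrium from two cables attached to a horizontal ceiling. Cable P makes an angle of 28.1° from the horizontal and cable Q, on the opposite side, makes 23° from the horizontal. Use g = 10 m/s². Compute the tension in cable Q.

Weight W = 3.03 × 10 = 30.3 N acts straight down.
Horizontal: T_P cos 28.1° = T_Q cos 23°  →  T_P = 1.044 T_Q.
Vertical: T_P sin 28.1° + T_Q sin 23° = 30.3.
Substituting the horizontal relation into the vertical equation gives 0.8822 T_Q = 30.3, so T_Q = 34.34 N.

T_Q ≈ 34.3 N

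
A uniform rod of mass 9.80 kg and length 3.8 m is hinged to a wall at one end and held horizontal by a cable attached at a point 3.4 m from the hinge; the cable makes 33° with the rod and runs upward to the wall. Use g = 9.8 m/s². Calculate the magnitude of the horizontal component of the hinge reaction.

Take torques about the hinge: T sin 33° · 3.4 = 9.80×9.8×1.9 = 182.48 N·m.
So T = 182.48 / (0.5446 × 3.4) = 98.541 N.
ΣF_x = 0: H_x = T cos 33° = 82.644 N.

H_x ≈ 82.6 N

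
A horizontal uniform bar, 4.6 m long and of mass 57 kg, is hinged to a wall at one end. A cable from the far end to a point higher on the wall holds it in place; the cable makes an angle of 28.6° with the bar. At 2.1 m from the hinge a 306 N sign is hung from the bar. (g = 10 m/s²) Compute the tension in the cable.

Take torques about the hinge: T sin 28.6° · 4.6 = 57×10×2.3 + 306×2.1 = 1953.6 N·m.
So T = 1953.6 / (0.4787 × 4.6) = 887.2 N.

T ≈ 887 N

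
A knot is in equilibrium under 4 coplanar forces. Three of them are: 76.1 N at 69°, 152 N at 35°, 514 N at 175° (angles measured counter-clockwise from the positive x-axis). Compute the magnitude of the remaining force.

Sum the known components: ΣF_x = -360.3 N, ΣF_y = 203 N.
For equilibrium the remaining force must supply (−ΣF_x, −ΣF_y) = (360.3, -203) N.
Magnitude = √((360.3)² + (-203)²) = 413.5 N; direction = atan2(-203, 360.3) = 330.6°.

F ≈ 414 N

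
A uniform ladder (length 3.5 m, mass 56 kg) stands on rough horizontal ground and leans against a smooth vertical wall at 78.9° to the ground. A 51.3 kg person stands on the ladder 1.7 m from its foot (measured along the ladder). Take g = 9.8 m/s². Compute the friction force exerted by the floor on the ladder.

Torques about the foot: N_wall · 3.5 sin 78.9° = 56×9.8×1.75 cos 78.9° + 51.3×9.8×1.7 cos 78.9° → N_wall = 101.74 N.
ΣF_x = 0: f_floor = N_wall = 101.74 N.

f ≈ 102 N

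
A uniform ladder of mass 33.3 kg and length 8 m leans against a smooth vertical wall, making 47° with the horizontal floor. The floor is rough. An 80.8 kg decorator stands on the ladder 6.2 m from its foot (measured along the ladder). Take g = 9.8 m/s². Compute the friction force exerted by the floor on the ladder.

Torques about the foot: N_wall · 8 sin 47° = 33.3×9.8×4 cos 47° + 80.8×9.8×6.2 cos 47° → N_wall = 724.42 N.
ΣF_x = 0: f_floor = N_wall = 724.42 N.

f ≈ 724 N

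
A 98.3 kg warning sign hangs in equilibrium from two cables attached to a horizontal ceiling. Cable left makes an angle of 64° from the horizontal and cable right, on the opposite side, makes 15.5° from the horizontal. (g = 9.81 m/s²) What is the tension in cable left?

Weight W = 98.3 × 9.81 = 964.3 N acts straight down.
Horizontal: T_left cos 64° = T_right cos 15.5°  →  T_right = 0.4549 T_left.
Vertical: T_left sin 64° + T_right sin 15.5° = 964.3.
Substituting the horizontal relation into the vertical equation gives 1.02 T_left = 964.3, so T_left = 945.1 N.

T_left ≈ 945 N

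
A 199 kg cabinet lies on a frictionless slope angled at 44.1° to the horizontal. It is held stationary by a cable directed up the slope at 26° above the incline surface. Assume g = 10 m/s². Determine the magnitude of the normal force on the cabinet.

N ≈ 754 N

Take axes along and perpendicular to the incline. Weight components: W sin 44.1° = 1385 N down-slope, W cos 44.1° = 1429 N into the surface.
Along incline: T cos 26° = W sin 44.1° → T = 1541 N.
Perpendicular: N = W cos 44.1° − T sin 26° = 753.6 N.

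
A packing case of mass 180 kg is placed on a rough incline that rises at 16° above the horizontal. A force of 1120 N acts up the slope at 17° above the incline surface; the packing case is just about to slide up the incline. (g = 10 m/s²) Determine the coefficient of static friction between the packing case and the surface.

On the verge of sliding up the incline, friction is at its maximum μN and acts down the slope.
Perpendicular to incline: N = W cos 16° − P sin 17° = 1730 − 327.5 = 1403 N.
Along incline: P cos 17° − μN = W sin 16° → μ = −(W sin 16° − P cos 17°) / N = 0.4098.

μ ≈ 0.410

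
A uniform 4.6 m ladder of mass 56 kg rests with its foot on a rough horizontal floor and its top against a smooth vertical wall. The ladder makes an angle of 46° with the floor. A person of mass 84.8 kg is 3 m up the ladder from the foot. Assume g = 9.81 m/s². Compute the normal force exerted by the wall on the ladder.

N_wall ≈ 789 N

Torques about the foot: N_wall · 4.6 sin 46° = 56×9.81×2.3 cos 46° + 84.8×9.81×3 cos 46° → N_wall = 789.18 N.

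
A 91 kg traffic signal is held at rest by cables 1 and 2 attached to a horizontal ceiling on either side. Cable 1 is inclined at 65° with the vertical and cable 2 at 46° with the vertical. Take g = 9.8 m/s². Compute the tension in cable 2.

T_2 ≈ 866 N

Angles from the horizontal: cable 1 is 90° − 65° = 25°, cable 2 is 90° − 46° = 44°.
Weight W = 91 × 9.8 = 891.8 N acts straight down.
Horizontal: T_1 cos 25° = T_2 cos 44°  →  T_1 = 0.7937 T_2.
Vertical: T_1 sin 25° + T_2 sin 44° = 891.8.
Substituting the horizontal relation into the vertical equation gives 1.03 T_2 = 891.8, so T_2 = 865.7 N.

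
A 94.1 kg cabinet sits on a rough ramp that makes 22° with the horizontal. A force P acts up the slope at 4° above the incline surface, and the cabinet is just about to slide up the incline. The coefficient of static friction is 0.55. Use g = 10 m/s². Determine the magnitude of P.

On the verge of sliding up the incline, friction equals μN and acts down the slope.
Perpendicular: N + P sin 4° = W cos 22° = 872.5 N.
Along incline: P cos 4° = W sin 22° + μN  with W sin 22° = 352.5 N.
Solving the pair for P and N: P = 803.5 N, N = 816.4 N (and f = μN = 449 N).

P ≈ 803 N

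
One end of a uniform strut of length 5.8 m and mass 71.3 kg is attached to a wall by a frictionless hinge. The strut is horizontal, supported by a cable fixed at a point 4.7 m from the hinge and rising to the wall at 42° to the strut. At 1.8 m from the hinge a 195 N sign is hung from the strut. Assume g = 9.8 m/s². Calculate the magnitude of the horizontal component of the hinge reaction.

Take torques about the hinge: T sin 42° · 4.7 = 71.3×9.8×2.9 + 195×1.8 = 2377.3 N·m.
So T = 2377.3 / (0.6691 × 4.7) = 755.93 N.
ΣF_x = 0: H_x = T cos 42° = 561.77 N.

H_x ≈ 562 N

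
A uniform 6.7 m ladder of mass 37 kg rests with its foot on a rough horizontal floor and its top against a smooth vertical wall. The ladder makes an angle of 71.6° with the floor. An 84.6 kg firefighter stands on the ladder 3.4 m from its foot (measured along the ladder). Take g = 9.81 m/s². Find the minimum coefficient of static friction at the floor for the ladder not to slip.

ΣF_y = 0: N_floor = 37×9.81 + 84.6×9.81 = 1192.9 N.
Torques about the foot: N_wall · 6.7 sin 71.6° = 37×9.81×3.35 cos 71.6° + 84.6×9.81×3.4 cos 71.6° → N_wall = 200.47 N.
ΣF_x = 0: f_floor = N_wall = 200.47 N.
μ_min = f_floor / N_floor = 200.47 / 1192.9 = 0.1681.

μ_min ≈ 0.168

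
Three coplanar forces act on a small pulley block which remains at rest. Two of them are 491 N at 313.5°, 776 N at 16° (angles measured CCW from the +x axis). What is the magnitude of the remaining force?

F ≈ 1090 N

Sum the known components: ΣF_x = 1084 N, ΣF_y = -142.3 N.
For equilibrium the remaining force must supply (−ΣF_x, −ΣF_y) = (-1084, 142.3) N.
Magnitude = √((-1084)² + (142.3)²) = 1093 N; direction = atan2(142.3, -1084) = 172.5°.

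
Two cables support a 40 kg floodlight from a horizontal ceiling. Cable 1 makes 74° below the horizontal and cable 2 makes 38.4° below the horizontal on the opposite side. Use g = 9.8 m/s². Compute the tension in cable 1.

T_1 ≈ 332 N

Weight W = 40 × 9.8 = 392 N acts straight down.
Horizontal: T_1 cos 74° = T_2 cos 38.4°  →  T_2 = 0.3517 T_1.
Vertical: T_1 sin 74° + T_2 sin 38.4° = 392.
Substituting the horizontal relation into the vertical equation gives 1.18 T_1 = 392, so T_1 = 332.3 N.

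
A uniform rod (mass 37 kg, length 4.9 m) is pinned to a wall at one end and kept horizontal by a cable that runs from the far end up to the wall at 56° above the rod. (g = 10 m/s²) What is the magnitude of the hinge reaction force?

|H| ≈ 223 N

Take torques about the hinge: T sin 56° · 4.9 = 37×10×2.45 = 906.5 N·m.
So T = 906.5 / (0.8290 × 4.9) = 223.15 N.
ΣF_x = 0: H_x = T cos 56° = 124.78 N.
ΣF_y = 0: H_y = (37×10) − T sin 56° = 370 − 185 = 185 N.
|H| = √(H_x² + H_y²) = √((124.78)² + (185)²) = 223.15 N.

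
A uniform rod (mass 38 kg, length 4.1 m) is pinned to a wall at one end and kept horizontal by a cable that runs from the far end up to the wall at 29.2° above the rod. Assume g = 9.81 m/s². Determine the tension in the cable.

T ≈ 382 N

Take torques about the hinge: T sin 29.2° · 4.1 = 38×9.81×2.05 = 764.2 N·m.
So T = 764.2 / (0.4879 × 4.1) = 382.06 N.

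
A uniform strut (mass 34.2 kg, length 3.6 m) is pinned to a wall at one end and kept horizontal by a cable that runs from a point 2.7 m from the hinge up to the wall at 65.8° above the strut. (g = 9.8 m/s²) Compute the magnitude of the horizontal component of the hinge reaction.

H_x ≈ 100 N

Take torques about the hinge: T sin 65.8° · 2.7 = 34.2×9.8×1.8 = 603.29 N·m.
So T = 603.29 / (0.9121 × 2.7) = 244.97 N.
ΣF_x = 0: H_x = T cos 65.8° = 100.42 N.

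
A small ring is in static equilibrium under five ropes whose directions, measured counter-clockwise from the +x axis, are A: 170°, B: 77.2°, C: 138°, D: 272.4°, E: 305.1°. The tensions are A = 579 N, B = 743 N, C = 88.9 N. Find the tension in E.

T_E ≈ 804 N

Resolve: ΣF_x = 579 cos 170° + 743 cos 77.2° + 88.9 cos 138° + T_D cos 272.4° + T_E cos 305.1° = 0.
        ΣF_y = 579 sin 170° + 743 sin 77.2° + 88.9 sin 138° + T_D sin 272.4° + T_E sin 305.1° = 0.
The known terms sum to (-471.7, 884.6) N, so 0.0419 T_D + 0.5750 T_E = 471.7 and -0.9991 T_D − 0.8181 T_E = -884.6.
Solving simultaneously: T_D = 227.2 N, T_E = 803.7 N.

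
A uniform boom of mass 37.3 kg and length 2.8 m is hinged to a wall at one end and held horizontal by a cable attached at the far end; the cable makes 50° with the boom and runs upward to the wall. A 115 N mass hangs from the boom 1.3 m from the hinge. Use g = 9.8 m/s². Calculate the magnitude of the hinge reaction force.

Take torques about the hinge: T sin 50° · 2.8 = 37.3×9.8×1.4 + 115×1.3 = 661.26 N·m.
So T = 661.26 / (0.7660 × 2.8) = 308.29 N.
ΣF_x = 0: H_x = T cos 50° = 198.16 N.
ΣF_y = 0: H_y = (37.3×9.8 + 115) − T sin 50° = 480.54 − 236.16 = 244.38 N.
|H| = √(H_x² + H_y²) = √((198.16)² + (244.38)²) = 314.63 N.

|H| ≈ 315 N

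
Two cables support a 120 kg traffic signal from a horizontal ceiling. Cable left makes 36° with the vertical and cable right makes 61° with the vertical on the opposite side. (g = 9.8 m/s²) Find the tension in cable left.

Angles from the horizontal: cable left is 90° − 36° = 54°, cable right is 90° − 61° = 29°.
Weight W = 120 × 9.8 = 1176 N acts straight down.
Horizontal: T_left cos 54° = T_right cos 29°  →  T_right = 0.672 T_left.
Vertical: T_left sin 54° + T_right sin 29° = 1176.
Substituting the horizontal relation into the vertical equation gives 1.135 T_left = 1176, so T_left = 1036 N.

T_left ≈ 1040 N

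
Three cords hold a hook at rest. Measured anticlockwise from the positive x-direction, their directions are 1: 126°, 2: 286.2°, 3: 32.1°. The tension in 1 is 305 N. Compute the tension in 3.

Resolve: ΣF_x = 305 cos 126° + T_2 cos 286.2° + T_3 cos 32.1° = 0.
        ΣF_y = 305 sin 126° + T_2 sin 286.2° + T_3 sin 32.1° = 0.
The known terms sum to (-179.3, 246.8) N, so 0.2790 T_2 + 0.8471 T_3 = 179.3 and -0.9603 T_2 + 0.5314 T_3 = -246.8.
Solving simultaneously: T_2 = 316.4 N, T_3 = 107.4 N.

T_3 ≈ 107 N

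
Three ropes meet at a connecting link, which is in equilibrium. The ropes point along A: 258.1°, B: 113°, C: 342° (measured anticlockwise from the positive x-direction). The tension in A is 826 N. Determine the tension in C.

Resolve: ΣF_x = 826 cos 258.1° + T_B cos 113° + T_C cos 342° = 0.
        ΣF_y = 826 sin 258.1° + T_B sin 113° + T_C sin 342° = 0.
The known terms sum to (-170.3, -808.2) N, so -0.3907 T_B + 0.9511 T_C = 170.3 and 0.9205 T_B − 0.3090 T_C = 808.2.
Solving simultaneously: T_B = 1088 N, T_C = 626.2 N.

T_C ≈ 626 N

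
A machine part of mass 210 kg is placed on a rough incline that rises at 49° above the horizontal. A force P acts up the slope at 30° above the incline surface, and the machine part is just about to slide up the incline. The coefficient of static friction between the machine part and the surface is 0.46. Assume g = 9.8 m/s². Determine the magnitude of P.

On the verge of sliding up the incline, friction equals μN and acts down the slope.
Perpendicular: N + P sin 30° = W cos 49° = 1350 N.
Along incline: P cos 30° = W sin 49° + μN  with W sin 49° = 1553 N.
Solving the pair for P and N: P = 1984 N, N = 358.3 N (and f = μN = 164.8 N).

P ≈ 1980 N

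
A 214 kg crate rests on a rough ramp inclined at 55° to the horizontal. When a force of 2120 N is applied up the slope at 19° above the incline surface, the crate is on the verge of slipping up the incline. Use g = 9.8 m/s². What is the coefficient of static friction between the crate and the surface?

μ ≈ 0.559

On the verge of sliding up the incline, friction is at its maximum μN and acts down the slope.
Perpendicular to incline: N = W cos 55° − P sin 19° = 1203 − 690.2 = 512.7 N.
Along incline: P cos 19° − μN = W sin 55° → μ = −(W sin 55° − P cos 19°) / N = 0.559.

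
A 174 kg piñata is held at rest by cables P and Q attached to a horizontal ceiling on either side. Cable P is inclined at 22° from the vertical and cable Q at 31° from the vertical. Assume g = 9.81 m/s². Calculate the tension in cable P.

Angles from the horizontal: cable P is 90° − 22° = 68°, cable Q is 90° − 31° = 59°.
Weight W = 174 × 9.81 = 1707 N acts straight down.
Horizontal: T_P cos 68° = T_Q cos 59°  →  T_Q = 0.7273 T_P.
Vertical: T_P sin 68° + T_Q sin 59° = 1707.
Substituting the horizontal relation into the vertical equation gives 1.551 T_P = 1707, so T_P = 1101 N.

T_P ≈ 1100 N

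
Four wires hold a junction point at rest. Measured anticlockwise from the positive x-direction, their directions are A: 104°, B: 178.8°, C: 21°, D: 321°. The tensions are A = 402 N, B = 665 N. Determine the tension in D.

T_D ≈ 751 N

Resolve: ΣF_x = 402 cos 104° + 665 cos 178.8° + T_C cos 21° + T_D cos 321° = 0.
        ΣF_y = 402 sin 104° + 665 sin 178.8° + T_C sin 21° + T_D sin 321° = 0.
The known terms sum to (-762.1, 404) N, so 0.9336 T_C + 0.7771 T_D = 762.1 and 0.3584 T_C − 0.6293 T_D = -404.
Solving simultaneously: T_C = 191.3 N, T_D = 750.9 N.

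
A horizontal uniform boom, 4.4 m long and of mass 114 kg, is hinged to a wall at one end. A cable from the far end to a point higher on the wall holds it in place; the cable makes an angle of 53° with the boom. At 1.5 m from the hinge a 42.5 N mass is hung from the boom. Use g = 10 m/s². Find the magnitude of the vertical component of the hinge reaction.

Take torques about the hinge: T sin 53° · 4.4 = 114×10×2.2 + 42.5×1.5 = 2571.8 N·m.
So T = 2571.8 / (0.7986 × 4.4) = 731.86 N.
ΣF_y = 0: H_y = (114×10 + 42.5) − T sin 53° = 1182.5 − 584.49 = 598.01 N.

|H_y| ≈ 598 N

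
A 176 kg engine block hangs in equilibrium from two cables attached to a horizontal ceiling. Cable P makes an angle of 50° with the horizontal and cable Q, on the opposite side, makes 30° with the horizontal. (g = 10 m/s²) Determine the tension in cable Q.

T_Q ≈ 1150 N

Weight W = 176 × 10 = 1760 N acts straight down.
Horizontal: T_P cos 50° = T_Q cos 30°  →  T_P = 1.347 T_Q.
Vertical: T_P sin 50° + T_Q sin 30° = 1760.
Substituting the horizontal relation into the vertical equation gives 1.532 T_Q = 1760, so T_Q = 1149 N.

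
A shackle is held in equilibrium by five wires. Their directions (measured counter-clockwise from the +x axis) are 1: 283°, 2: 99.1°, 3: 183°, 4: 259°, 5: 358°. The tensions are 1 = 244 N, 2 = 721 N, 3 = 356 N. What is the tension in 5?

T_5 ≈ 500 N

Resolve: ΣF_x = 244 cos 283° + 721 cos 99.1° + 356 cos 183° + T_4 cos 259° + T_5 cos 358° = 0.
        ΣF_y = 244 sin 283° + 721 sin 99.1° + 356 sin 183° + T_4 sin 259° + T_5 sin 358° = 0.
The known terms sum to (-414.7, 455.5) N, so -0.1908 T_4 + 0.9994 T_5 = 414.7 and -0.9816 T_4 − 0.0349 T_5 = -455.5.
Solving simultaneously: T_4 = 446.3 N, T_5 = 500.1 N.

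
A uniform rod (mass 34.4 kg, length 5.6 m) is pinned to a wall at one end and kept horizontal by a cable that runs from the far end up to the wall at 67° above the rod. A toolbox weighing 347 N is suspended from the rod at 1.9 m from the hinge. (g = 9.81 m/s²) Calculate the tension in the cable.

T ≈ 311 N

Take torques about the hinge: T sin 67° · 5.6 = 34.4×9.81×2.8 + 347×1.9 = 1604.2 N·m.
So T = 1604.2 / (0.9205 × 5.6) = 311.2 N.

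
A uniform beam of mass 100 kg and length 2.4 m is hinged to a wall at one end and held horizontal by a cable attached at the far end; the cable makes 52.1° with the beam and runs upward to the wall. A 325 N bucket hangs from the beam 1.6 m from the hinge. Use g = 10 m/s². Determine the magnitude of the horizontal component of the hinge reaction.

H_x ≈ 558 N

Take torques about the hinge: T sin 52.1° · 2.4 = 100×10×1.2 + 325×1.6 = 1720 N·m.
So T = 1720 / (0.7891 × 2.4) = 908.23 N.
ΣF_x = 0: H_x = T cos 52.1° = 557.91 N.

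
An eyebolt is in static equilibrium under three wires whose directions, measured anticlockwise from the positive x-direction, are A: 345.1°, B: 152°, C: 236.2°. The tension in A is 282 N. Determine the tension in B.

Resolve: ΣF_x = 282 cos 345.1° + T_B cos 152° + T_C cos 236.2° = 0.
        ΣF_y = 282 sin 345.1° + T_B sin 152° + T_C sin 236.2° = 0.
The known terms sum to (272.5, -72.51) N, so -0.8829 T_B − 0.5563 T_C = -272.5 and 0.4695 T_B − 0.8310 T_C = 72.51.
Solving simultaneously: T_B = 268.2 N, T_C = 64.24 N.

T_B ≈ 268 N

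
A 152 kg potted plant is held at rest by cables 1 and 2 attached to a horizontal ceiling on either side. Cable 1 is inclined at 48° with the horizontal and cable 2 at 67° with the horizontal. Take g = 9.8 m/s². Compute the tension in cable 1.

Weight W = 152 × 9.8 = 1490 N acts straight down.
Horizontal: T_1 cos 48° = T_2 cos 67°  →  T_2 = 1.713 T_1.
Vertical: T_1 sin 48° + T_2 sin 67° = 1490.
Substituting the horizontal relation into the vertical equation gives 2.32 T_1 = 1490, so T_1 = 642.2 N.

T_1 ≈ 642 N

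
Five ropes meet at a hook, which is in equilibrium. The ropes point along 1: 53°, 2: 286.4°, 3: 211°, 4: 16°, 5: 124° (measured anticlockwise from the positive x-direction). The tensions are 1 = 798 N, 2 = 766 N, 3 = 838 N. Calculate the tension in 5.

Resolve: ΣF_x = 798 cos 53° + 766 cos 286.4° + 838 cos 211° + T_4 cos 16° + T_5 cos 124° = 0.
        ΣF_y = 798 sin 53° + 766 sin 286.4° + 838 sin 211° + T_4 sin 16° + T_5 sin 124° = 0.
The known terms sum to (-21.78, -529.1) N, so 0.9613 T_4 − 0.5592 T_5 = 21.78 and 0.2756 T_4 + 0.8290 T_5 = 529.1.
Solving simultaneously: T_4 = 330.1 N, T_5 = 528.5 N.

T_5 ≈ 528 N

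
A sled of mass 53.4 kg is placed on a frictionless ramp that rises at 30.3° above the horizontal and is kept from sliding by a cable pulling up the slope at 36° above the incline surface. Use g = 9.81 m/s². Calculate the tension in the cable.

T ≈ 327 N

Take axes along and perpendicular to the incline. Weight components: W sin 30.3° = 264.3 N down-slope, W cos 30.3° = 452.3 N into the surface.
Along incline: T cos 36° = W sin 30.3° → T = 326.7 N.
Perpendicular: N = W cos 30.3° − T sin 36° = 260.3 N.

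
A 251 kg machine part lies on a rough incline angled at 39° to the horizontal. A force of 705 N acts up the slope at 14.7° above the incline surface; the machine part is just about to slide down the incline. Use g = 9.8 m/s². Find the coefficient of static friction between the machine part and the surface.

μ ≈ 0.500

On the verge of sliding down the incline, friction is at its maximum μN and acts up the slope.
Perpendicular to incline: N = W cos 39° − P sin 14.7° = 1912 − 178.9 = 1733 N.
Along incline: P cos 14.7° + μN = W sin 39° → μ = (W sin 39° − P cos 14.7°) / N = 0.4998.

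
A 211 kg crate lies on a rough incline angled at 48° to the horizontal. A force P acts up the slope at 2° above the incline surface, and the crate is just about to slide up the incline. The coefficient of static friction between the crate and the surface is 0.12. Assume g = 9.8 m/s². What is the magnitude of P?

P ≈ 1700 N

On the verge of sliding up the incline, friction equals μN and acts down the slope.
Perpendicular: N + P sin 2° = W cos 48° = 1384 N.
Along incline: P cos 2° = W sin 48° + μN  with W sin 48° = 1537 N.
Solving the pair for P and N: P = 1697 N, N = 1324 N (and f = μN = 158.9 N).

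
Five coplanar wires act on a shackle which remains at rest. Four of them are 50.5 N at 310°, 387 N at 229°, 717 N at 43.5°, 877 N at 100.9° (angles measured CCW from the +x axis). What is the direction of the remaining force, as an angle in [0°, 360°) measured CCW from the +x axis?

θ ≈ 263°

Sum the known components: ΣF_x = 132.8 N, ΣF_y = 1024 N.
For equilibrium the remaining force must supply (−ΣF_x, −ΣF_y) = (-132.8, -1024) N.
Magnitude = √((-132.8)² + (-1024)²) = 1033 N; direction = atan2(-1024, -132.8) = 262.6°.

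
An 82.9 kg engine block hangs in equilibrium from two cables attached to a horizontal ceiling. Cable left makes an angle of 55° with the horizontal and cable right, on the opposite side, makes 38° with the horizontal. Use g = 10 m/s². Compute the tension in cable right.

Weight W = 82.9 × 10 = 829 N acts straight down.
Horizontal: T_left cos 55° = T_right cos 38°  →  T_left = 1.374 T_right.
Vertical: T_left sin 55° + T_right sin 38° = 829.
Substituting the horizontal relation into the vertical equation gives 1.741 T_right = 829, so T_right = 476.1 N.

T_right ≈ 476 N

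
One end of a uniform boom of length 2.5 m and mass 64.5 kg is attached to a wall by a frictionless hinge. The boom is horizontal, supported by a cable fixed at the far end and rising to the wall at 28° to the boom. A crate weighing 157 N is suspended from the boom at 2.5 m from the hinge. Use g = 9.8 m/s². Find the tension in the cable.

T ≈ 1010 N

Take torques about the hinge: T sin 28° · 2.5 = 64.5×9.8×1.25 + 157×2.5 = 1182.6 N·m.
So T = 1182.6 / (0.4695 × 2.5) = 1007.6 N.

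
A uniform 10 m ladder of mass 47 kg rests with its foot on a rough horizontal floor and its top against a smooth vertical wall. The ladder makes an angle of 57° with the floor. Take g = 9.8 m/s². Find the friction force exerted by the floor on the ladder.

Torques about the foot: N_wall · 10 sin 57° = 47×9.8×5 cos 57° → N_wall = 149.56 N.
ΣF_x = 0: f_floor = N_wall = 149.56 N.

f ≈ 150 N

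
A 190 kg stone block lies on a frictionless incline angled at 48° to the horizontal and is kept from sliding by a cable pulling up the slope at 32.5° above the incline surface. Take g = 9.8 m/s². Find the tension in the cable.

Take axes along and perpendicular to the incline. Weight components: W sin 48° = 1384 N down-slope, W cos 48° = 1246 N into the surface.
Along incline: T cos 32.5° = W sin 48° → T = 1641 N.
Perpendicular: N = W cos 48° − T sin 32.5° = 364.4 N.

T ≈ 1640 N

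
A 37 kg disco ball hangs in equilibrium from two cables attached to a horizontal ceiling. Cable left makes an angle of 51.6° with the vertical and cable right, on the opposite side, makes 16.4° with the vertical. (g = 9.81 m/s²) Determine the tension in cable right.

Angles from the horizontal: cable left is 90° − 51.6° = 38.4°, cable right is 90° − 16.4° = 73.6°.
Weight W = 37 × 9.81 = 363 N acts straight down.
Horizontal: T_left cos 38.4° = T_right cos 73.6°  →  T_left = 0.3603 T_right.
Vertical: T_left sin 38.4° + T_right sin 73.6° = 363.
Substituting the horizontal relation into the vertical equation gives 1.183 T_right = 363, so T_right = 306.8 N.

T_right ≈ 307 N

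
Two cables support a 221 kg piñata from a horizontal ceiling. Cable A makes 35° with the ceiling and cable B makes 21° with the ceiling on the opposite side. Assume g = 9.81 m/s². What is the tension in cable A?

T_A ≈ 2440 N

Weight W = 221 × 9.81 = 2168 N acts straight down.
Horizontal: T_A cos 35° = T_B cos 21°  →  T_B = 0.8774 T_A.
Vertical: T_A sin 35° + T_B sin 21° = 2168.
Substituting the horizontal relation into the vertical equation gives 0.888 T_A = 2168, so T_A = 2441 N.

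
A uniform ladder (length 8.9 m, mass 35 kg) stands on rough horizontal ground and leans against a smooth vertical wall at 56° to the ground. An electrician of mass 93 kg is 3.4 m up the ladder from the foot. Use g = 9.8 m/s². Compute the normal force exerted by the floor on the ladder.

ΣF_y = 0: N_floor = 35×9.8 + 93×9.8 = 1254.4 N.

N_floor ≈ 1250 N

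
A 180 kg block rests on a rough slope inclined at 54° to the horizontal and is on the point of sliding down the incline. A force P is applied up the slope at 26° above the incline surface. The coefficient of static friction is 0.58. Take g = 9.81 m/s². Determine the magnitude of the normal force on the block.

On the verge of sliding down the incline, friction equals μN and acts up the slope.
Perpendicular: N + P sin 26° = W cos 54° = 1038 N.
Along incline: P cos 26° + μN = W sin 54° with W sin 54° = 1429 N.
Solving the pair for P and N: P = 1282 N, N = 475.7 N (and f = μN = 275.9 N).

N ≈ 476 N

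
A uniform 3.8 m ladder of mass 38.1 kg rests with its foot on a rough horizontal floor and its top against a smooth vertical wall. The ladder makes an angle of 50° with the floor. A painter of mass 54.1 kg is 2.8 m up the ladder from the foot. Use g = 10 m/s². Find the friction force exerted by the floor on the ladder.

f ≈ 494 N

Torques about the foot: N_wall · 3.8 sin 50° = 38.1×10×1.9 cos 50° + 54.1×10×2.8 cos 50° → N_wall = 494.34 N.
ΣF_x = 0: f_floor = N_wall = 494.34 N.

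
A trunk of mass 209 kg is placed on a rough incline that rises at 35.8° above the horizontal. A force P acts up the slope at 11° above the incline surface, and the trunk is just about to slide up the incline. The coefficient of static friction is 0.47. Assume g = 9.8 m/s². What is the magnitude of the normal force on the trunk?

N ≈ 1310 N

On the verge of sliding up the incline, friction equals μN and acts down the slope.
Perpendicular: N + P sin 11° = W cos 35.8° = 1661 N.
Along incline: P cos 11° = W sin 35.8° + μN  with W sin 35.8° = 1198 N.
Solving the pair for P and N: P = 1847 N, N = 1309 N (and f = μN = 615.1 N).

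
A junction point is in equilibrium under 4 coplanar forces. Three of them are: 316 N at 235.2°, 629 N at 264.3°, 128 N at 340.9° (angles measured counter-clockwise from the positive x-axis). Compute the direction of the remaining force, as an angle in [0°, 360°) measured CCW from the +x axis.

θ ≈ 82.5°

Sum the known components: ΣF_x = -121.9 N, ΣF_y = -927.3 N.
For equilibrium the remaining force must supply (−ΣF_x, −ΣF_y) = (121.9, 927.3) N.
Magnitude = √((121.9)² + (927.3)²) = 935.2 N; direction = atan2(927.3, 121.9) = 82.5°.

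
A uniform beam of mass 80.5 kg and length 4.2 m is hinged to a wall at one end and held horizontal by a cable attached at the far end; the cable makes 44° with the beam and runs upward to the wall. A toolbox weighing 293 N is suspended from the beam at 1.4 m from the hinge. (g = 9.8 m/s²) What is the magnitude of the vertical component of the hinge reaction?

Take torques about the hinge: T sin 44° · 4.2 = 80.5×9.8×2.1 + 293×1.4 = 2066.9 N·m.
So T = 2066.9 / (0.6947 × 4.2) = 708.43 N.
ΣF_y = 0: H_y = (80.5×9.8 + 293) − T sin 44° = 1081.9 − 492.12 = 589.78 N.

|H_y| ≈ 590 N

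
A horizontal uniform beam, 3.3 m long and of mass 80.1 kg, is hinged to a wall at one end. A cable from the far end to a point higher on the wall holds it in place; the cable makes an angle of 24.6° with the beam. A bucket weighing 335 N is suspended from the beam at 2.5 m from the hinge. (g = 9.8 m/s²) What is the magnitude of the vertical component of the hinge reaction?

Take torques about the hinge: T sin 24.6° · 3.3 = 80.1×9.8×1.65 + 335×2.5 = 2132.7 N·m.
So T = 2132.7 / (0.4163 × 3.3) = 1552.5 N.
ΣF_y = 0: H_y = (80.1×9.8 + 335) − T sin 24.6° = 1120 − 646.28 = 473.7 N.

|H_y| ≈ 474 N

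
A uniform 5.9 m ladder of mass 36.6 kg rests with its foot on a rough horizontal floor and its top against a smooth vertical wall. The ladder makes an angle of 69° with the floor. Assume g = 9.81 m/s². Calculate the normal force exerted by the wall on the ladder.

N_wall ≈ 68.9 N

Torques about the foot: N_wall · 5.9 sin 69° = 36.6×9.81×2.95 cos 69° → N_wall = 68.912 N.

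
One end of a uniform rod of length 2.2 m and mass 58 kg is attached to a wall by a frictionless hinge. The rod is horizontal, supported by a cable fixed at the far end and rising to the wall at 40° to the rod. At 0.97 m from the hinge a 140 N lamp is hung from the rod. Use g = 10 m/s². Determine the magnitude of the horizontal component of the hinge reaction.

H_x ≈ 419 N

Take torques about the hinge: T sin 40° · 2.2 = 58×10×1.1 + 140×0.97 = 773.8 N·m.
So T = 773.8 / (0.6428 × 2.2) = 547.19 N.
ΣF_x = 0: H_x = T cos 40° = 419.17 N.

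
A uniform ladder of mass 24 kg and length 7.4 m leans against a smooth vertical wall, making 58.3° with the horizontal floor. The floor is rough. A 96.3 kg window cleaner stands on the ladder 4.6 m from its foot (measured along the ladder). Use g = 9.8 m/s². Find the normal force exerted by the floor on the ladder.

N_floor ≈ 1180 N

ΣF_y = 0: N_floor = 24×9.8 + 96.3×9.8 = 1178.9 N.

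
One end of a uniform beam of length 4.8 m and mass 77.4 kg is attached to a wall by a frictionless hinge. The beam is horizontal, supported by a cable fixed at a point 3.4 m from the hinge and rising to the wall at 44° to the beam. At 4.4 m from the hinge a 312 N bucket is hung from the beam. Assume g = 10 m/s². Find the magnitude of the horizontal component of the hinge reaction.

H_x ≈ 984 N

Take torques about the hinge: T sin 44° · 3.4 = 77.4×10×2.4 + 312×4.4 = 3230.4 N·m.
So T = 3230.4 / (0.6947 × 3.4) = 1367.7 N.
ΣF_x = 0: H_x = T cos 44° = 983.88 N.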